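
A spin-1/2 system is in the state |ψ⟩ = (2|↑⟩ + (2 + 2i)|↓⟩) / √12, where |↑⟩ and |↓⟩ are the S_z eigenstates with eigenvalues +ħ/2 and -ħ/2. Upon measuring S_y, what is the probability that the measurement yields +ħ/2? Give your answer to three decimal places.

0.833

|+y⟩ = (|↑⟩ + i|↓⟩)/√2, so ⟨+y|ψ⟩ = (4 - 2i) / (√2·√12).
P = |4 - 2i|² / 24 = 20/24.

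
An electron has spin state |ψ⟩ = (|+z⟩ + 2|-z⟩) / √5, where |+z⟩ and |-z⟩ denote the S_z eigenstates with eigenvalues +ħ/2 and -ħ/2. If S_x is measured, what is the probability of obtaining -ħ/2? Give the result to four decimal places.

|-x⟩ = (|+z⟩ - |-z⟩)/√2, so ⟨-x|ψ⟩ = (-1) / (√2·√5).
P = |-1|² / 10 = 1/10.

0.1000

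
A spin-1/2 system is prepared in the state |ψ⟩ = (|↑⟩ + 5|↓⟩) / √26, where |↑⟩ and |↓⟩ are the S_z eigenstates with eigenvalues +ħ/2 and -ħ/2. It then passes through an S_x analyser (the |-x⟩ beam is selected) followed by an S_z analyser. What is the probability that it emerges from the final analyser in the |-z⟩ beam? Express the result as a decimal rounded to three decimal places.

First analyser (S_x): P(|-x⟩) = |⟨-x|ψ⟩|² = 16/52.
After stage 1 the state is |-x⟩; P(|-z⟩) = |⟨-z|-x⟩|² = 1/2.
Joint probability = 16/52 × 1/2 = 0.154.

0.154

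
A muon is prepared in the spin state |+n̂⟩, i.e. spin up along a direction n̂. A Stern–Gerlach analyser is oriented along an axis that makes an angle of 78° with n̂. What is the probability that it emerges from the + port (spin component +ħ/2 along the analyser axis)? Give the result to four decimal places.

For spin-½, the probability of finding spin-up along an axis at angle θ to the initial spin direction is cos²(θ/2); spin-down is sin²(θ/2).
θ = 78°, so P = cos²(39°) ≈ 0.6040.

0.6040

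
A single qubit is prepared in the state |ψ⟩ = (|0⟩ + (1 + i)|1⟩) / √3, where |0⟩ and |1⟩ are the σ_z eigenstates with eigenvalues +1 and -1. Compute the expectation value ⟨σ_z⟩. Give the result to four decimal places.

⟨σ_z⟩ = |a|² - |b|² divided by |a|²+|b|², with a, b the |0⟩, |1⟩ amplitudes.
= (1 - 2)/3 = -1/3.

-0.3333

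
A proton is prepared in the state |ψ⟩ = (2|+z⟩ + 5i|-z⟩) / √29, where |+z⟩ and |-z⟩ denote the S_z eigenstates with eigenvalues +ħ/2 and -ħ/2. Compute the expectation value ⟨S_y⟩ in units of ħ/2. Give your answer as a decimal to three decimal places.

⟨σ_y⟩ = 2 Im(a* b)/(|a|²+|b|²) with a = 2, b = 5i.
a* b = 10i, so ⟨σ_y⟩ = 20/29.
⟨S_y⟩ = (ħ/2)·⟨σ_y⟩.

0.690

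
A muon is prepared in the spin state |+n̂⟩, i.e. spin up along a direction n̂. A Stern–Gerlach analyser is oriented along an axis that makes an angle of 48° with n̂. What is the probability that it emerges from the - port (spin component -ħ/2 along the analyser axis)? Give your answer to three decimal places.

For spin-½, the probability of finding spin-up along an axis at angle θ to the initial spin direction is cos²(θ/2); spin-down is sin²(θ/2).
θ = 48°, so P = sin²(24°) ≈ 0.165.

0.165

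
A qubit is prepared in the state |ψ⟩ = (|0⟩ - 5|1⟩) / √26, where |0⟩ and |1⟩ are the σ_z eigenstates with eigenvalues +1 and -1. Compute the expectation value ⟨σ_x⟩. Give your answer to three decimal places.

⟨σ_x⟩ = 2 Re(a* b)/(|a|²+|b|²) with a = 1, b = -5.
a* b = -5, so ⟨σ_x⟩ = -10/26.

-0.385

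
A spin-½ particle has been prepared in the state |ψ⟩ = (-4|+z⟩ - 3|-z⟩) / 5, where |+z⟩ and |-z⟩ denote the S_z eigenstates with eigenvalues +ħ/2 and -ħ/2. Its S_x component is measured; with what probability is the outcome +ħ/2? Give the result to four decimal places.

|+x⟩ = (|+z⟩ + |-z⟩)/√2, so ⟨+x|ψ⟩ = (-7) / (√2·5).
P = |-7|² / 50 = 49/50.

0.9800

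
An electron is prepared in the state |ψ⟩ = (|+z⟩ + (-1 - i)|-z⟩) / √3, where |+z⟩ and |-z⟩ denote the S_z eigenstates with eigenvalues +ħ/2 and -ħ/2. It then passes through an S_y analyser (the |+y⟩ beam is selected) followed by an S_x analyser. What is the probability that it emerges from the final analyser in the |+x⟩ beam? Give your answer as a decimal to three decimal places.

First analyser (S_y): P(|+y⟩) = |⟨+y|ψ⟩|² = 1/6.
After stage 1 the state is |+y⟩; P(|+x⟩) = |⟨+x|+y⟩|² = 1/2.
Joint probability = 1/6 × 1/2 = 0.083.

0.083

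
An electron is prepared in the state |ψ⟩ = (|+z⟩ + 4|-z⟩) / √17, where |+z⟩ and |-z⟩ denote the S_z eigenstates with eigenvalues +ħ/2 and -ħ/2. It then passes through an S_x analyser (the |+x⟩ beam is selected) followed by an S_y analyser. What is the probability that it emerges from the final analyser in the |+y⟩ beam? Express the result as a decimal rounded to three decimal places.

First analyser (S_x): P(|+x⟩) = |⟨+x|ψ⟩|² = 25/34.
After stage 1 the state is |+x⟩; P(|+y⟩) = |⟨+y|+x⟩|² = 1/2.
Joint probability = 25/34 × 1/2 = 0.368.

0.368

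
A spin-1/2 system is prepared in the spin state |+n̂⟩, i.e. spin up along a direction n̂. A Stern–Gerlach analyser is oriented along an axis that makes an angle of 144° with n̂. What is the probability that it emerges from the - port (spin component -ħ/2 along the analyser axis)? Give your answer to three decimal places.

0.905

For spin-½, the probability of finding spin-up along an axis at angle θ to the initial spin direction is cos²(θ/2); spin-down is sin²(θ/2).
θ = 144°, so P = sin²(72°) ≈ 0.905.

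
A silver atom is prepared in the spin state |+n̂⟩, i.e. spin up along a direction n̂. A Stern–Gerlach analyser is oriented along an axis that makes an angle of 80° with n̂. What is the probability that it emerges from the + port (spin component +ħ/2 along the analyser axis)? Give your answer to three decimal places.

0.587

For spin-½, the probability of finding spin-up along an axis at angle θ to the initial spin direction is cos²(θ/2); spin-down is sin²(θ/2).
θ = 80°, so P = cos²(40°) ≈ 0.587.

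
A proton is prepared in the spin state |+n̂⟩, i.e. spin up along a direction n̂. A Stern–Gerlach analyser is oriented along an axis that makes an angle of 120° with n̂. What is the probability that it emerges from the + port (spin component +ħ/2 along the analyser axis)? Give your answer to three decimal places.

0.250

For spin-½, the probability of finding spin-up along an axis at angle θ to the initial spin direction is cos²(θ/2); spin-down is sin²(θ/2).
θ = 120°, so P = cos²(60°) ≈ 0.250.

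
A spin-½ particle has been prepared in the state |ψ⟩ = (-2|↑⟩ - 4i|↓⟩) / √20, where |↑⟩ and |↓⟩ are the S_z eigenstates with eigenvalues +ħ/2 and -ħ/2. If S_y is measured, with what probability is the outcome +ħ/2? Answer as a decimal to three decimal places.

|+y⟩ = (|↑⟩ + i|↓⟩)/√2, so ⟨+y|ψ⟩ = (-6) / (√2·√20).
P = |-6|² / 40 = 36/40.

0.900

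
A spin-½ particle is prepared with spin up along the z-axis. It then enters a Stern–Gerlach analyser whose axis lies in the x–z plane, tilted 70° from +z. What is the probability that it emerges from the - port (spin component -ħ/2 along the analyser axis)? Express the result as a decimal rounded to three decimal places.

For spin-½, the probability of finding spin-up along an axis at angle θ to the initial spin direction is cos²(θ/2); spin-down is sin²(θ/2).
θ = 70°, so P = sin²(35°) ≈ 0.329.

0.329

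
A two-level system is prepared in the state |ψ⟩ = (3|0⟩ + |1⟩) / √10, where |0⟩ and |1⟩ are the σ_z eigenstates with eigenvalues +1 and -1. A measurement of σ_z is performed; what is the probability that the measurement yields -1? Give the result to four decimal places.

The -1 outcome corresponds to |1⟩. Its amplitude in |ψ⟩ is 1/√10.
P = |1|² / 10 = 1/10.

0.1000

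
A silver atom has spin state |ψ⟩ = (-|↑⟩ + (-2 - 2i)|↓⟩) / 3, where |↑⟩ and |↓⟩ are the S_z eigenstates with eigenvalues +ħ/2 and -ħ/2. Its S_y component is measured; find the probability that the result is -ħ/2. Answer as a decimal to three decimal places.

|-y⟩ = (|↑⟩ - i|↓⟩)/√2, so ⟨-y|ψ⟩ = (1 - 2i) / (√2·3).
P = |1 - 2i|² / 18 = 5/18.

0.278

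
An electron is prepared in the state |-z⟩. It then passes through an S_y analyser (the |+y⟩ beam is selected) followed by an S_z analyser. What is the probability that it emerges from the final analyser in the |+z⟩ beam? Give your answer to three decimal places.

0.250

First analyser (S_y): from |-z⟩, P(|+y⟩) = 1/2.
After stage 1 the state is |+y⟩; P(|+z⟩) = |⟨+z|+y⟩|² = 1/2.
Joint probability = 1/2 × 1/2 = 0.250.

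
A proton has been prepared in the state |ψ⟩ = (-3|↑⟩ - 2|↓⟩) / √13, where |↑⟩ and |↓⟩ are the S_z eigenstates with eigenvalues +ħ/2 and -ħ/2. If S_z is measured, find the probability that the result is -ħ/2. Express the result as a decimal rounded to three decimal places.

The -ħ/2 outcome corresponds to |↓⟩. Its amplitude in |ψ⟩ is -2/√13.
P = |-2|² / 13 = 4/13.

0.308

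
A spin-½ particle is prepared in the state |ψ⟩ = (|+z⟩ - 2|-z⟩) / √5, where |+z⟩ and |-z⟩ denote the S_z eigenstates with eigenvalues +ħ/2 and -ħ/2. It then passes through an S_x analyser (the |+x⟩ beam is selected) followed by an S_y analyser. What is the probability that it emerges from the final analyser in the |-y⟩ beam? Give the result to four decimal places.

First analyser (S_x): P(|+x⟩) = |⟨+x|ψ⟩|² = 1/10.
After stage 1 the state is |+x⟩; P(|-y⟩) = |⟨-y|+x⟩|² = 1/2.
Joint probability = 1/10 × 1/2 = 0.0500.

0.0500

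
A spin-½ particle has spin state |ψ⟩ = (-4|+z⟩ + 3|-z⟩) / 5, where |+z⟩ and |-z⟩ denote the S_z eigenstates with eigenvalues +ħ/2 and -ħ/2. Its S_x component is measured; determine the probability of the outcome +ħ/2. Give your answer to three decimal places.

|+x⟩ = (|+z⟩ + |-z⟩)/√2, so ⟨+x|ψ⟩ = (-1) / (√2·5).
P = |-1|² / 50 = 1/50.

0.020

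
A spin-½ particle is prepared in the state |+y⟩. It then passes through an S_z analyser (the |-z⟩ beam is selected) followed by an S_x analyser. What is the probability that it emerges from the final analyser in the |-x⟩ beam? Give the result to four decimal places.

0.2500

First analyser (S_z): from |+y⟩, P(|-z⟩) = 1/2.
After stage 1 the state is |-z⟩; P(|-x⟩) = |⟨-x|-z⟩|² = 1/2.
Joint probability = 1/2 × 1/2 = 0.2500.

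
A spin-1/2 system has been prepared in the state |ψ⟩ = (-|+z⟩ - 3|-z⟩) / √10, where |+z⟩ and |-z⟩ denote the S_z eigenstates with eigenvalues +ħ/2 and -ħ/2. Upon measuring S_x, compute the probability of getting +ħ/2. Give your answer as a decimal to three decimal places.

|+x⟩ = (|+z⟩ + |-z⟩)/√2, so ⟨+x|ψ⟩ = (-4) / (√2·√10).
P = |-4|² / 20 = 16/20.

0.800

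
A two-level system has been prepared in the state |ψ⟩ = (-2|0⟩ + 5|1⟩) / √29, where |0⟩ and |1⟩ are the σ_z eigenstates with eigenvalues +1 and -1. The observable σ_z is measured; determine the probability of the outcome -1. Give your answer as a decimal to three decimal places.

0.862

The -1 outcome corresponds to |1⟩. Its amplitude in |ψ⟩ is 5/√29.
P = |5|² / 29 = 25/29.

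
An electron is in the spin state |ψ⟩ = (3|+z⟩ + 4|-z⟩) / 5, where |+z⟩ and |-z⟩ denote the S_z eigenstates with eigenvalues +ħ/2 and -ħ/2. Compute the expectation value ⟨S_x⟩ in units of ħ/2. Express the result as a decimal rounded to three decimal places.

0.960

⟨σ_x⟩ = 2 Re(a* b)/(|a|²+|b|²) with a = 3, b = 4.
a* b = 12, so ⟨σ_x⟩ = 24/25.
⟨S_x⟩ = (ħ/2)·⟨σ_x⟩.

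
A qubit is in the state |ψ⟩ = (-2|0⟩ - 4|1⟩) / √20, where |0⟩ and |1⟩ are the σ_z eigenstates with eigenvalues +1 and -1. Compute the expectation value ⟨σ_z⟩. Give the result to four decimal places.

-0.6000

⟨σ_z⟩ = |a|² - |b|² divided by |a|²+|b|², with a, b the |0⟩, |1⟩ amplitudes.
= (4 - 16)/20 = -12/20.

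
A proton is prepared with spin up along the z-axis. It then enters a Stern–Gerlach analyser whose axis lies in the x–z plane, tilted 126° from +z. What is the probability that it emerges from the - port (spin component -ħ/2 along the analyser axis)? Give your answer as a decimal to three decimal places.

0.794

For spin-½, the probability of finding spin-up along an axis at angle θ to the initial spin direction is cos²(θ/2); spin-down is sin²(θ/2).
θ = 126°, so P = sin²(63°) ≈ 0.794.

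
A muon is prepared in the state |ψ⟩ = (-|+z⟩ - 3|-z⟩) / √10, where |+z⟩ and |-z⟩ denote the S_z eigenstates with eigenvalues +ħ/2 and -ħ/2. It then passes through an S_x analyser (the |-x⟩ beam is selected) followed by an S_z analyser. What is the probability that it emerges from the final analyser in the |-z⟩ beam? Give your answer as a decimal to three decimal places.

0.100

First analyser (S_x): P(|-x⟩) = |⟨-x|ψ⟩|² = 4/20.
After stage 1 the state is |-x⟩; P(|-z⟩) = |⟨-z|-x⟩|² = 1/2.
Joint probability = 4/20 × 1/2 = 0.100.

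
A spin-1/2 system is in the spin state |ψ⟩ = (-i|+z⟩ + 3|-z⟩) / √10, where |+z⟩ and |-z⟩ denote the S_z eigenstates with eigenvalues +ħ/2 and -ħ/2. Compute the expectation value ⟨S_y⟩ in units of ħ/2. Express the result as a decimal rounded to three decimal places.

0.600

⟨σ_y⟩ = 2 Im(a* b)/(|a|²+|b|²) with a = -i, b = 3.
a* b = 3i, so ⟨σ_y⟩ = 6/10.
⟨S_y⟩ = (ħ/2)·⟨σ_y⟩.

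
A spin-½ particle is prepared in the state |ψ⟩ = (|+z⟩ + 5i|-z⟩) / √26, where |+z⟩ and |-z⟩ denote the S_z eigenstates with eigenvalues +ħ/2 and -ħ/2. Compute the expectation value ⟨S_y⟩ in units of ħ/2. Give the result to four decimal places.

0.3846

⟨σ_y⟩ = 2 Im(a* b)/(|a|²+|b|²) with a = 1, b = 5i.
a* b = 5i, so ⟨σ_y⟩ = 10/26.
⟨S_y⟩ = (ħ/2)·⟨σ_y⟩.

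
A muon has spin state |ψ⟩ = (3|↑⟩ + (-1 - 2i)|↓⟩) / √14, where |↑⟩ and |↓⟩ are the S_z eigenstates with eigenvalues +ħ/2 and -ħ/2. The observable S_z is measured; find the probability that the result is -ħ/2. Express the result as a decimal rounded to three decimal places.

The -ħ/2 outcome corresponds to |↓⟩. Its amplitude in |ψ⟩ is (-1 - 2i)/√14.
P = |-1 - 2i|² / 14 = 5/14.

0.357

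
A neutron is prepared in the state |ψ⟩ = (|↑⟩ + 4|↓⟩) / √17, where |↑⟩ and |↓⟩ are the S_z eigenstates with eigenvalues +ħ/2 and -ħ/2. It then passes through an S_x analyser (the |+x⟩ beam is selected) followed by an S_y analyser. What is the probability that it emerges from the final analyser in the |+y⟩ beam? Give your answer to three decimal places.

0.368

First analyser (S_x): P(|+x⟩) = |⟨+x|ψ⟩|² = 25/34.
After stage 1 the state is |+x⟩; P(|+y⟩) = |⟨+y|+x⟩|² = 1/2.
Joint probability = 25/34 × 1/2 = 0.368.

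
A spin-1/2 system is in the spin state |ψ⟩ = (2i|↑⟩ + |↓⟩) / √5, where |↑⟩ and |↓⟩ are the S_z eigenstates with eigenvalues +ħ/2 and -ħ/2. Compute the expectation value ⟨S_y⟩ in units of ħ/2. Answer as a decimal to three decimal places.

⟨σ_y⟩ = 2 Im(a* b)/(|a|²+|b|²) with a = 2i, b = 1.
a* b = -2i, so ⟨σ_y⟩ = -4/5.
⟨S_y⟩ = (ħ/2)·⟨σ_y⟩.

-0.800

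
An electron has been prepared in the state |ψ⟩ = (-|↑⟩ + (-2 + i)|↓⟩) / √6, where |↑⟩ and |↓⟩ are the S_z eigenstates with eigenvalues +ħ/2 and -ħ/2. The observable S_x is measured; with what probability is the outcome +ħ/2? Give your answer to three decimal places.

|+x⟩ = (|↑⟩ + |↓⟩)/√2, so ⟨+x|ψ⟩ = (-3 + i) / (√2·√6).
P = |-3 + i|² / 12 = 10/12.

0.833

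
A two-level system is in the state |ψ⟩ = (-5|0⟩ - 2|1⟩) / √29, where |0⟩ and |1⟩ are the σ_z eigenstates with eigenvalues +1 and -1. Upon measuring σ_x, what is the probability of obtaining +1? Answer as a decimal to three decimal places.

0.845

|+x⟩ = (|0⟩ + |1⟩)/√2, so ⟨+x|ψ⟩ = (-7) / (√2·√29).
P = |-7|² / 58 = 49/58.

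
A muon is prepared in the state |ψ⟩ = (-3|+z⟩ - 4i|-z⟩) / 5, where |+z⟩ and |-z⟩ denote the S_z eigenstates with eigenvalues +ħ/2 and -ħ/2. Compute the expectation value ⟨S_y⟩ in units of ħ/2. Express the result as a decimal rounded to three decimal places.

⟨σ_y⟩ = 2 Im(a* b)/(|a|²+|b|²) with a = -3, b = -4i.
a* b = 12i, so ⟨σ_y⟩ = 24/25.
⟨S_y⟩ = (ħ/2)·⟨σ_y⟩.

0.960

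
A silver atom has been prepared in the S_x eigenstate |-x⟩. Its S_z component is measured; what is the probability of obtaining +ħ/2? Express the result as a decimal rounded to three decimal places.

0.500

In the S_z basis, |-x⟩ = (|+z⟩ - |-z⟩)/√2 and |+z⟩ = |+z⟩.
|⟨+z|-x⟩|² = 1/2.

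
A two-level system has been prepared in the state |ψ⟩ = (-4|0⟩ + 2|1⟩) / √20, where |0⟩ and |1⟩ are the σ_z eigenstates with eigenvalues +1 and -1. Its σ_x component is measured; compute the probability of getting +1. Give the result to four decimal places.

0.1000

|+x⟩ = (|0⟩ + |1⟩)/√2, so ⟨+x|ψ⟩ = (-2) / (√2·√20).
P = |-2|² / 40 = 4/40.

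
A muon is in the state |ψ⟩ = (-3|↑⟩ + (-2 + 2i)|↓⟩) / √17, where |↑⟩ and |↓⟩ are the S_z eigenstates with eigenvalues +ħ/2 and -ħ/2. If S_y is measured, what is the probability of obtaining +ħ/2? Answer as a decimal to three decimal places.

|+y⟩ = (|↑⟩ + i|↓⟩)/√2, so ⟨+y|ψ⟩ = (-1 + 2i) / (√2·√17).
P = |-1 + 2i|² / 34 = 5/34.

0.147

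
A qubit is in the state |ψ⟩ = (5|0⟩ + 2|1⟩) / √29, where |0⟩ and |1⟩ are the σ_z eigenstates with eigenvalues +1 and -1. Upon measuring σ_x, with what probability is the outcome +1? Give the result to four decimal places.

0.8448

|+x⟩ = (|0⟩ + |1⟩)/√2, so ⟨+x|ψ⟩ = (7) / (√2·√29).
P = |7|² / 58 = 49/58.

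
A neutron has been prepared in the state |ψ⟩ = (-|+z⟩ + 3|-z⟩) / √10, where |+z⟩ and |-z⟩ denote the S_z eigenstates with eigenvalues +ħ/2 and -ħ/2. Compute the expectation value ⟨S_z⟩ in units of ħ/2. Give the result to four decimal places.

-0.8000

⟨σ_z⟩ = |a|² - |b|² divided by |a|²+|b|², with a, b the |+z⟩, |-z⟩ amplitudes.
= (1 - 9)/10 = -8/10.
⟨S_z⟩ = (ħ/2)·⟨σ_z⟩.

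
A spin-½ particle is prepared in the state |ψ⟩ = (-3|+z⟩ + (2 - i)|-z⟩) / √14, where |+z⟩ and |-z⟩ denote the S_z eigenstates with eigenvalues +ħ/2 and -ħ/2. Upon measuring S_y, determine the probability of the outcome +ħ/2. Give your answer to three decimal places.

|+y⟩ = (|+z⟩ + i|-z⟩)/√2, so ⟨+y|ψ⟩ = (-4 - 2i) / (√2·√14).
P = |-4 - 2i|² / 28 = 20/28.

0.714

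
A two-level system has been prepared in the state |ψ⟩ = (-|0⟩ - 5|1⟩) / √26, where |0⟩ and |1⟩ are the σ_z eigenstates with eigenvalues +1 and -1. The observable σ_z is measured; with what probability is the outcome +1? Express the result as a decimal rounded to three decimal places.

0.038

The +1 outcome corresponds to |0⟩. Its amplitude in |ψ⟩ is -1/√26.
P = |-1|² / 26 = 1/26.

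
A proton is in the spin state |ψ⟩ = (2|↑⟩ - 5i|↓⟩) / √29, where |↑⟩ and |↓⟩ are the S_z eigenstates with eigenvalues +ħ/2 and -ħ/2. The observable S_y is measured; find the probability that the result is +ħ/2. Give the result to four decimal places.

0.1552

|+y⟩ = (|↑⟩ + i|↓⟩)/√2, so ⟨+y|ψ⟩ = (-3) / (√2·√29).
P = |-3|² / 58 = 9/58.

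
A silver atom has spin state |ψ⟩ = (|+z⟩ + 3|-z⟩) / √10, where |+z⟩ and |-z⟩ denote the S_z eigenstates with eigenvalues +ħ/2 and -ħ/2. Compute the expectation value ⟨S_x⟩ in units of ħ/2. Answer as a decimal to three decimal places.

0.600

⟨σ_x⟩ = 2 Re(a* b)/(|a|²+|b|²) with a = 1, b = 3.
a* b = 3, so ⟨σ_x⟩ = 6/10.
⟨S_x⟩ = (ħ/2)·⟨σ_x⟩.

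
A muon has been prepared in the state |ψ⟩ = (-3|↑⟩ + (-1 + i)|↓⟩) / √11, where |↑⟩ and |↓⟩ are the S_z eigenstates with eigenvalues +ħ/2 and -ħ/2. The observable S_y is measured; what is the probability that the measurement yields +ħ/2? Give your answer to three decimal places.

|+y⟩ = (|↑⟩ + i|↓⟩)/√2, so ⟨+y|ψ⟩ = (-2 + i) / (√2·√11).
P = |-2 + i|² / 22 = 5/22.

0.227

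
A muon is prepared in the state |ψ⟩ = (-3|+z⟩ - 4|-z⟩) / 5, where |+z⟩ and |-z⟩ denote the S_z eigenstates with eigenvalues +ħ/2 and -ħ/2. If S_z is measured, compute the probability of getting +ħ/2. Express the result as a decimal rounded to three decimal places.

0.360

The +ħ/2 outcome corresponds to |+z⟩. Its amplitude in |ψ⟩ is -3/5.
P = |-3|² / 25 = 9/25.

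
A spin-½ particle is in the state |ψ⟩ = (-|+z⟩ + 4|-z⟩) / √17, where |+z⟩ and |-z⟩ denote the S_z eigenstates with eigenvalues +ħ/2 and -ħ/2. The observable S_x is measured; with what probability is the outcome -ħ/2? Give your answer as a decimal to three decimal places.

|-x⟩ = (|+z⟩ - |-z⟩)/√2, so ⟨-x|ψ⟩ = (-5) / (√2·√17).
P = |-5|² / 34 = 25/34.

0.735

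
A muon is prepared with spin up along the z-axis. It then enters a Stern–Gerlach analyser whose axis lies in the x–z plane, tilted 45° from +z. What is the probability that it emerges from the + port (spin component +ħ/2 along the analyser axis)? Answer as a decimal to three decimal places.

0.854

For spin-½, the probability of finding spin-up along an axis at angle θ to the initial spin direction is cos²(θ/2); spin-down is sin²(θ/2).
θ = 45°, so P = cos²(22.5°) ≈ 0.854.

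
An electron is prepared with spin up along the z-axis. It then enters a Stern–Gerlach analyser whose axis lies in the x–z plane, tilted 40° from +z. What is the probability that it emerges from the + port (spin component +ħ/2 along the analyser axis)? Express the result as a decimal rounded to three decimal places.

0.883

For spin-½, the probability of finding spin-up along an axis at angle θ to the initial spin direction is cos²(θ/2); spin-down is sin²(θ/2).
θ = 40°, so P = cos²(20°) ≈ 0.883.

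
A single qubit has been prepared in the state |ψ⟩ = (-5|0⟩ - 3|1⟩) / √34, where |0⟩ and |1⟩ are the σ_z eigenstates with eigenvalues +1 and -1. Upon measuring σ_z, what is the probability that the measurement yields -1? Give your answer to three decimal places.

The -1 outcome corresponds to |1⟩. Its amplitude in |ψ⟩ is -3/√34.
P = |-3|² / 34 = 9/34.

0.265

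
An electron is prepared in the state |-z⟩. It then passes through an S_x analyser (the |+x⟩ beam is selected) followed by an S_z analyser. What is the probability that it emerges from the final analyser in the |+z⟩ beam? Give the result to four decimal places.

First analyser (S_x): from |-z⟩, P(|+x⟩) = 1/2.
After stage 1 the state is |+x⟩; P(|+z⟩) = |⟨+z|+x⟩|² = 1/2.
Joint probability = 1/2 × 1/2 = 0.2500.

0.2500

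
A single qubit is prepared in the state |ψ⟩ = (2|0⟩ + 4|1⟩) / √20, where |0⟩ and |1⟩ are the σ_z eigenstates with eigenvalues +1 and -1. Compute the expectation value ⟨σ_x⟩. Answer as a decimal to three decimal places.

0.800

⟨σ_x⟩ = 2 Re(a* b)/(|a|²+|b|²) with a = 2, b = 4.
a* b = 8, so ⟨σ_x⟩ = 16/20.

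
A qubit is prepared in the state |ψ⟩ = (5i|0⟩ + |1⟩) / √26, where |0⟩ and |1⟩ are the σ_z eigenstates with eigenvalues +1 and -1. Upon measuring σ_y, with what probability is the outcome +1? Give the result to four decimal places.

|+y⟩ = (|0⟩ + i|1⟩)/√2, so ⟨+y|ψ⟩ = (4i) / (√2·√26).
P = |4i|² / 52 = 16/52.

0.3077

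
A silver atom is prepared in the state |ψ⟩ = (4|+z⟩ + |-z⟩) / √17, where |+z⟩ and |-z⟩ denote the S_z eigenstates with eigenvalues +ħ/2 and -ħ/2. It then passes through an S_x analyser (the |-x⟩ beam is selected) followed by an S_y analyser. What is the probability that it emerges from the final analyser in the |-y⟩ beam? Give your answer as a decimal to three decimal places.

First analyser (S_x): P(|-x⟩) = |⟨-x|ψ⟩|² = 9/34.
After stage 1 the state is |-x⟩; P(|-y⟩) = |⟨-y|-x⟩|² = 1/2.
Joint probability = 9/34 × 1/2 = 0.132.

0.132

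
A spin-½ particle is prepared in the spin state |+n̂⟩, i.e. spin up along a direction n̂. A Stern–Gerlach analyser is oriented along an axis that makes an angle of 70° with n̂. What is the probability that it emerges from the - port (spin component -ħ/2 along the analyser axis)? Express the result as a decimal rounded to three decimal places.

0.329

For spin-½, the probability of finding spin-up along an axis at angle θ to the initial spin direction is cos²(θ/2); spin-down is sin²(θ/2).
θ = 70°, so P = sin²(35°) ≈ 0.329.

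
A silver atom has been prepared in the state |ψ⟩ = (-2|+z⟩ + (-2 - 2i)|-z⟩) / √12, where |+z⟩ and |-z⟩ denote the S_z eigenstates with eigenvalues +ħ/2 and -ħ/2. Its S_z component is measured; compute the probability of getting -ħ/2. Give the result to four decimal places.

0.6667

The -ħ/2 outcome corresponds to |-z⟩. Its amplitude in |ψ⟩ is (-2 - 2i)/√12.
P = |-2 - 2i|² / 12 = 8/12.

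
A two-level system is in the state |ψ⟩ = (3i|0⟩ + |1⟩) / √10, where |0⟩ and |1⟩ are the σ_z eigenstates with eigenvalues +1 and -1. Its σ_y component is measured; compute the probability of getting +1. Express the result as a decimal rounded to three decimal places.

|+y⟩ = (|0⟩ + i|1⟩)/√2, so ⟨+y|ψ⟩ = (2i) / (√2·√10).
P = |2i|² / 20 = 4/20.

0.200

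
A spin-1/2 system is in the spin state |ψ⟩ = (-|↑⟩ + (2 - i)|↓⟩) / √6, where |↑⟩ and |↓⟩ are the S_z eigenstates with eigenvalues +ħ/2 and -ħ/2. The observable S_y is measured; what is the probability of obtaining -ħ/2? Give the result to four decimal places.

0.3333

|-y⟩ = (|↑⟩ - i|↓⟩)/√2, so ⟨-y|ψ⟩ = (2i) / (√2·√6).
P = |2i|² / 12 = 4/12.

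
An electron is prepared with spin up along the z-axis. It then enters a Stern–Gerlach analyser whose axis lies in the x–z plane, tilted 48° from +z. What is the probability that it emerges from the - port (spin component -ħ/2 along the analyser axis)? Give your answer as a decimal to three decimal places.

0.165

For spin-½, the probability of finding spin-up along an axis at angle θ to the initial spin direction is cos²(θ/2); spin-down is sin²(θ/2).
θ = 48°, so P = sin²(24°) ≈ 0.165.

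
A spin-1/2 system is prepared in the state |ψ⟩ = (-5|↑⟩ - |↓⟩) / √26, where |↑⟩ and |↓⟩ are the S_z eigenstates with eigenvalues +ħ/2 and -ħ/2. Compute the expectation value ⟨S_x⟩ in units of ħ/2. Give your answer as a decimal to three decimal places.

0.385

⟨σ_x⟩ = 2 Re(a* b)/(|a|²+|b|²) with a = -5, b = -1.
a* b = 5, so ⟨σ_x⟩ = 10/26.
⟨S_x⟩ = (ħ/2)·⟨σ_x⟩.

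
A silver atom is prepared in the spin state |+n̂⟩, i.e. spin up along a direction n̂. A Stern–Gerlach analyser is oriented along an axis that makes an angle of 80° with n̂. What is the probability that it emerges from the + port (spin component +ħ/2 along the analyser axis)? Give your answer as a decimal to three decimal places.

For spin-½, the probability of finding spin-up along an axis at angle θ to the initial spin direction is cos²(θ/2); spin-down is sin²(θ/2).
θ = 80°, so P = cos²(40°) ≈ 0.587.

0.587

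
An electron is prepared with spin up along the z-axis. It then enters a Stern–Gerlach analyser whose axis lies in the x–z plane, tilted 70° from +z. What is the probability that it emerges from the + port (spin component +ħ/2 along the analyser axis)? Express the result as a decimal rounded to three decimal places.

For spin-½, the probability of finding spin-up along an axis at angle θ to the initial spin direction is cos²(θ/2); spin-down is sin²(θ/2).
θ = 70°, so P = cos²(35°) ≈ 0.671.

0.671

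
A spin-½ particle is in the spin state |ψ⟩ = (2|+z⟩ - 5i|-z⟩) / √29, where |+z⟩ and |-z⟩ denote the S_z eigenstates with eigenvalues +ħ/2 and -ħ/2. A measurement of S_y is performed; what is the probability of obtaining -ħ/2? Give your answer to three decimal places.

|-y⟩ = (|+z⟩ - i|-z⟩)/√2, so ⟨-y|ψ⟩ = (7) / (√2·√29).
P = |7|² / 58 = 49/58.

0.845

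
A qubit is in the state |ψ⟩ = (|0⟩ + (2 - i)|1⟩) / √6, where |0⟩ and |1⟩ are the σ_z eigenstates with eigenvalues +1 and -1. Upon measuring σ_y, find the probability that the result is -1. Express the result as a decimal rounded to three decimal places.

0.667

|-y⟩ = (|0⟩ - i|1⟩)/√2, so ⟨-y|ψ⟩ = (2 + 2i) / (√2·√6).
P = |2 + 2i|² / 12 = 8/12.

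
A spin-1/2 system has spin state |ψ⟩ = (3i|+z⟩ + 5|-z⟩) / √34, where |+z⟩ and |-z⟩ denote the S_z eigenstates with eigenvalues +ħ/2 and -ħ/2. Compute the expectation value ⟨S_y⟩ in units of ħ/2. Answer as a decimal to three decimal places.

⟨σ_y⟩ = 2 Im(a* b)/(|a|²+|b|²) with a = 3i, b = 5.
a* b = -15i, so ⟨σ_y⟩ = -30/34.
⟨S_y⟩ = (ħ/2)·⟨σ_y⟩.

-0.882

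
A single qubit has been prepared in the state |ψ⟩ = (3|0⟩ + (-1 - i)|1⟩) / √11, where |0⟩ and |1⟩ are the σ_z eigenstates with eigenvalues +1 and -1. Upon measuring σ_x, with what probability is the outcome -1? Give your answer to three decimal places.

0.773

|-x⟩ = (|0⟩ - |1⟩)/√2, so ⟨-x|ψ⟩ = (4 + i) / (√2·√11).
P = |4 + i|² / 22 = 17/22.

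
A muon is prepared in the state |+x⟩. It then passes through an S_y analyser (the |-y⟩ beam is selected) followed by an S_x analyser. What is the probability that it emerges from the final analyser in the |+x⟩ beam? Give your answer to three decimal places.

0.250

First analyser (S_y): from |+x⟩, P(|-y⟩) = 1/2.
After stage 1 the state is |-y⟩; P(|+x⟩) = |⟨+x|-y⟩|² = 1/2.
Joint probability = 1/2 × 1/2 = 0.250.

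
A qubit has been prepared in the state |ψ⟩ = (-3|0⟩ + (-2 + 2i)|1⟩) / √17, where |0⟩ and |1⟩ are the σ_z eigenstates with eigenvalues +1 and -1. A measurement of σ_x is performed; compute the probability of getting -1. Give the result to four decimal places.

0.1471

|-x⟩ = (|0⟩ - |1⟩)/√2, so ⟨-x|ψ⟩ = (-1 - 2i) / (√2·√17).
P = |-1 - 2i|² / 34 = 5/34.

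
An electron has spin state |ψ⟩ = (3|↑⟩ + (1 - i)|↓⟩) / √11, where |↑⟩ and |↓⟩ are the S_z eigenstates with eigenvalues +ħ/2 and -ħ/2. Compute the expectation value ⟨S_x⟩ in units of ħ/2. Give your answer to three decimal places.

0.545

⟨σ_x⟩ = 2 Re(a* b)/(|a|²+|b|²) with a = 3, b = (1 - i).
a* b = (3 - 3i), so ⟨σ_x⟩ = 6/11.
⟨S_x⟩ = (ħ/2)·⟨σ_x⟩.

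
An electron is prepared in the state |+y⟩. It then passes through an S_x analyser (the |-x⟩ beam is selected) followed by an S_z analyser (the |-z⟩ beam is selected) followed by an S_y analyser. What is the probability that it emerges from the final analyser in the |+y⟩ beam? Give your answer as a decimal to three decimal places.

First analyser (S_x): from |+y⟩, P(|-x⟩) = 1/2.
After stage 1 the state is |-x⟩; P(|-z⟩) = |⟨-z|-x⟩|² = 1/2.
After stage 2 the state is |-z⟩; P(|+y⟩) = |⟨+y|-z⟩|² = 1/2.
Joint probability = 1/2 × 1/2 × 1/2 = 0.125.

0.125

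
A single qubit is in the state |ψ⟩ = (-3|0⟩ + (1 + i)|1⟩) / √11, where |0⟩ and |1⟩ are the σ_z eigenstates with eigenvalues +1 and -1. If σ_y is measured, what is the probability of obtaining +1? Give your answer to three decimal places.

0.227

|+y⟩ = (|0⟩ + i|1⟩)/√2, so ⟨+y|ψ⟩ = (-2 - i) / (√2·√11).
P = |-2 - i|² / 22 = 5/22.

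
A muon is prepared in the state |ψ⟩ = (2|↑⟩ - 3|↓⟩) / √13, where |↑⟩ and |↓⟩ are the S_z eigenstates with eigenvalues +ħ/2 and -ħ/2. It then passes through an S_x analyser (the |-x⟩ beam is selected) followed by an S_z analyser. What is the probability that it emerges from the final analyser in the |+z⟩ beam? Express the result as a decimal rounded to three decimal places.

First analyser (S_x): P(|-x⟩) = |⟨-x|ψ⟩|² = 25/26.
After stage 1 the state is |-x⟩; P(|+z⟩) = |⟨+z|-x⟩|² = 1/2.
Joint probability = 25/26 × 1/2 = 0.481.

0.481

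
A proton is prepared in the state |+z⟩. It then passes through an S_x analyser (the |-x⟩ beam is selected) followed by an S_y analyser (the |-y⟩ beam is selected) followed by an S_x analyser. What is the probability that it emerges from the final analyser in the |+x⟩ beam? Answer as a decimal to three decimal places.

First analyser (S_x): from |+z⟩, P(|-x⟩) = 1/2.
After stage 1 the state is |-x⟩; P(|-y⟩) = |⟨-y|-x⟩|² = 1/2.
After stage 2 the state is |-y⟩; P(|+x⟩) = |⟨+x|-y⟩|² = 1/2.
Joint probability = 1/2 × 1/2 × 1/2 = 0.125.

0.125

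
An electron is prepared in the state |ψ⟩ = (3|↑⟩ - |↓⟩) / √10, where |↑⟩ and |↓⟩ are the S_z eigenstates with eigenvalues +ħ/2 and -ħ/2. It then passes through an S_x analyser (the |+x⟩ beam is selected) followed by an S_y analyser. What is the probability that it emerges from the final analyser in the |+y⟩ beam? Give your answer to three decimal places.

0.100

First analyser (S_x): P(|+x⟩) = |⟨+x|ψ⟩|² = 4/20.
After stage 1 the state is |+x⟩; P(|+y⟩) = |⟨+y|+x⟩|² = 1/2.
Joint probability = 4/20 × 1/2 = 0.100.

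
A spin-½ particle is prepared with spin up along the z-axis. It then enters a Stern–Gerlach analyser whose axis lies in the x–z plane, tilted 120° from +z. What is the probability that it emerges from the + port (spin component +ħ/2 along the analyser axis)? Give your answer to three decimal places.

For spin-½, the probability of finding spin-up along an axis at angle θ to the initial spin direction is cos²(θ/2); spin-down is sin²(θ/2).
θ = 120°, so P = cos²(60°) ≈ 0.250.

0.250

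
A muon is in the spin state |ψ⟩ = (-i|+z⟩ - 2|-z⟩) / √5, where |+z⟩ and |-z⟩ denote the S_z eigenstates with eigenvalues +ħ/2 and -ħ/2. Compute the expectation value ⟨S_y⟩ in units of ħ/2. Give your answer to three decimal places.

-0.800

⟨σ_y⟩ = 2 Im(a* b)/(|a|²+|b|²) with a = -i, b = -2.
a* b = -2i, so ⟨σ_y⟩ = -4/5.
⟨S_y⟩ = (ħ/2)·⟨σ_y⟩.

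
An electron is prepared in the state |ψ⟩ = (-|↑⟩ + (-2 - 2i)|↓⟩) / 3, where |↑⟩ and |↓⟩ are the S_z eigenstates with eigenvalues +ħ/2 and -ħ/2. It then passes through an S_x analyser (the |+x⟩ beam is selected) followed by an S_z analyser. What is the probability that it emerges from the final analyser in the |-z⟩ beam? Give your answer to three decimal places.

0.361

First analyser (S_x): P(|+x⟩) = |⟨+x|ψ⟩|² = 13/18.
After stage 1 the state is |+x⟩; P(|-z⟩) = |⟨-z|+x⟩|² = 1/2.
Joint probability = 13/18 × 1/2 = 0.361.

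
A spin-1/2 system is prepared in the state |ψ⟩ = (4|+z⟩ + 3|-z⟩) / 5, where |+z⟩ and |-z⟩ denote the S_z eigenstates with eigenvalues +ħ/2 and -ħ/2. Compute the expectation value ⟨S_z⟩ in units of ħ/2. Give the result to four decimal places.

⟨σ_z⟩ = |a|² - |b|² divided by |a|²+|b|², with a, b the |+z⟩, |-z⟩ amplitudes.
= (16 - 9)/25 = 7/25.
⟨S_z⟩ = (ħ/2)·⟨σ_z⟩.

0.2800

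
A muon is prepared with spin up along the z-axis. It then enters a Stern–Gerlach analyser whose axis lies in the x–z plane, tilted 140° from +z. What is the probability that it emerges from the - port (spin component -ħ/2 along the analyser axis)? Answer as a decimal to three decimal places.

0.883

For spin-½, the probability of finding spin-up along an axis at angle θ to the initial spin direction is cos²(θ/2); spin-down is sin²(θ/2).
θ = 140°, so P = sin²(70°) ≈ 0.883.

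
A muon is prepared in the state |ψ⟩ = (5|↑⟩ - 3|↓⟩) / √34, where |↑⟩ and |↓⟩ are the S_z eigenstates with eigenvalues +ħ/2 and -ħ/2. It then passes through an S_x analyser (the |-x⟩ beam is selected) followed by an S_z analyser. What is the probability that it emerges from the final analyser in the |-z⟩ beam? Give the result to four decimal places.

First analyser (S_x): P(|-x⟩) = |⟨-x|ψ⟩|² = 64/68.
After stage 1 the state is |-x⟩; P(|-z⟩) = |⟨-z|-x⟩|² = 1/2.
Joint probability = 64/68 × 1/2 = 0.4706.

0.4706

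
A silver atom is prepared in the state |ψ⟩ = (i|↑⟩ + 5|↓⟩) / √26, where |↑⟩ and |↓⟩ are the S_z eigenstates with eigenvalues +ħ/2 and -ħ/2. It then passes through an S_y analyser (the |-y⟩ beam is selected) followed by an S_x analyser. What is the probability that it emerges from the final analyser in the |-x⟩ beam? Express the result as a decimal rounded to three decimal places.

0.346

First analyser (S_y): P(|-y⟩) = |⟨-y|ψ⟩|² = 36/52.
After stage 1 the state is |-y⟩; P(|-x⟩) = |⟨-x|-y⟩|² = 1/2.
Joint probability = 36/52 × 1/2 = 0.346.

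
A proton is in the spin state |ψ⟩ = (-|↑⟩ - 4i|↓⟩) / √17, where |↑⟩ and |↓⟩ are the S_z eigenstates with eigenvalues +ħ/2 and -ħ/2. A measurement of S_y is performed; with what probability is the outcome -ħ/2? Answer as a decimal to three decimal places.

|-y⟩ = (|↑⟩ - i|↓⟩)/√2, so ⟨-y|ψ⟩ = (3) / (√2·√17).
P = |3|² / 34 = 9/34.

0.265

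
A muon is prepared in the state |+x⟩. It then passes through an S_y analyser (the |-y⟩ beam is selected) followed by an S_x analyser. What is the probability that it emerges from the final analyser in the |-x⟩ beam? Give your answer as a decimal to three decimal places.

0.250

First analyser (S_y): from |+x⟩, P(|-y⟩) = 1/2.
After stage 1 the state is |-y⟩; P(|-x⟩) = |⟨-x|-y⟩|² = 1/2.
Joint probability = 1/2 × 1/2 = 0.250.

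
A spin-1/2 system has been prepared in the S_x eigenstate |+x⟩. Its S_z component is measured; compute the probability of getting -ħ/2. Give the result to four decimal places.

In the S_z basis, |+x⟩ = (|↑⟩ + |↓⟩)/√2 and |-z⟩ = |↓⟩.
|⟨-z|+x⟩|² = 1/2.

0.5000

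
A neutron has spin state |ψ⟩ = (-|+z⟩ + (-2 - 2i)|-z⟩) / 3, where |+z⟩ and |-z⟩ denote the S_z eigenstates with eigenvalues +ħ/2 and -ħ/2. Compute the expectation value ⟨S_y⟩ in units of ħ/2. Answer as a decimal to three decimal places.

0.444

⟨σ_y⟩ = 2 Im(a* b)/(|a|²+|b|²) with a = -1, b = (-2 - 2i).
a* b = (2 + 2i), so ⟨σ_y⟩ = 4/9.
⟨S_y⟩ = (ħ/2)·⟨σ_y⟩.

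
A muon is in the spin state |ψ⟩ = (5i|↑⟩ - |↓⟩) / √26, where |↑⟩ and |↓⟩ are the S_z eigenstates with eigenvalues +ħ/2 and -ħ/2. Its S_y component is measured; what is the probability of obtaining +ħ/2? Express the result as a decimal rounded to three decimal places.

0.692

|+y⟩ = (|↑⟩ + i|↓⟩)/√2, so ⟨+y|ψ⟩ = (6i) / (√2·√26).
P = |6i|² / 52 = 36/52.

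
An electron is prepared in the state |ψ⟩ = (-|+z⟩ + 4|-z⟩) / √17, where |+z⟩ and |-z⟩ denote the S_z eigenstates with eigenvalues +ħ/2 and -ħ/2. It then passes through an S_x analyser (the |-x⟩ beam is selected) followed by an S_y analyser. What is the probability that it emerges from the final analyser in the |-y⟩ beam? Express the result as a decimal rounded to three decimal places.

First analyser (S_x): P(|-x⟩) = |⟨-x|ψ⟩|² = 25/34.
After stage 1 the state is |-x⟩; P(|-y⟩) = |⟨-y|-x⟩|² = 1/2.
Joint probability = 25/34 × 1/2 = 0.368.

0.368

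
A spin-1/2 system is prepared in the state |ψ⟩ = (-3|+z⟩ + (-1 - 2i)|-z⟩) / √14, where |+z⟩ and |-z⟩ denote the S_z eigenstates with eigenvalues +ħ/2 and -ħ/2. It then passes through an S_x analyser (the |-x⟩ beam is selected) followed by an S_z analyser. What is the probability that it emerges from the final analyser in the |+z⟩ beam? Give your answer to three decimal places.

0.143

First analyser (S_x): P(|-x⟩) = |⟨-x|ψ⟩|² = 8/28.
After stage 1 the state is |-x⟩; P(|+z⟩) = |⟨+z|-x⟩|² = 1/2.
Joint probability = 8/28 × 1/2 = 0.143.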